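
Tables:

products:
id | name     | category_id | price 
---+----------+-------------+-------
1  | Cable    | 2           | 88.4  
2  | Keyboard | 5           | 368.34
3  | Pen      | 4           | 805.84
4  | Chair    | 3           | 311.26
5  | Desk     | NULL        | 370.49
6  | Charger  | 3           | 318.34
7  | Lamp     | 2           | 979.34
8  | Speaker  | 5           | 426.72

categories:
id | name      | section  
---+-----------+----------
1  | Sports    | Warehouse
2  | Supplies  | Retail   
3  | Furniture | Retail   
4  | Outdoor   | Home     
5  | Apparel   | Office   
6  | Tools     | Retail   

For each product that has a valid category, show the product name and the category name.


INNER JOIN keeps only products rows whose category_id matches an id in categories. Walk through each product:
  - product 1 (Cable): category_id=2 -> matches Supplies
  - product 2 (Keyboard): category_id=5 -> matches Apparel
  - product 3 (Pen): category_id=4 -> matches Outdoor
  - product 4 (Chair): category_id=3 -> matches Furniture
  - product 5 (Desk): category_id=NULL, no match -> dropped
  - product 6 (Charger): category_id=3 -> matches Furniture
  - product 7 (Lamp): category_id=2 -> matches Supplies
  - product 8 (Speaker): category_id=5 -> matches Apparel
So 1 of 8 rows is dropped.

SQL:
SELECT a.name, b.name AS category
FROM products a
INNER JOIN categories b ON a.category_id = b.id

Result:
name     | category 
---------+----------
Cable    | Supplies 
Keyboard | Apparel  
Pen      | Outdoor  
Chair    | Furniture
Charger  | Furniture
Lamp     | Supplies 
Speaker  | Apparel  


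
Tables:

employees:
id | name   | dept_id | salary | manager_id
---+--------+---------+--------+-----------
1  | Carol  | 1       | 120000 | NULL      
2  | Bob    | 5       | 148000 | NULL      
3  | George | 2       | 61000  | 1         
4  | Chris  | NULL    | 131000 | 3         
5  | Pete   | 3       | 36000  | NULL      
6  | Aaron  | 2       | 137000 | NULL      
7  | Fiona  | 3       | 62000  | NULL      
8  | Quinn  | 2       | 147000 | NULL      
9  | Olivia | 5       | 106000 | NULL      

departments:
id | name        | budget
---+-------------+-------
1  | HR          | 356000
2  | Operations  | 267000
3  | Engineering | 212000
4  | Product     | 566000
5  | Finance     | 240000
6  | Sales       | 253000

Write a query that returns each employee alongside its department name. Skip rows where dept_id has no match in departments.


INNER JOIN keeps only employees rows whose dept_id matches an id in departments. Walk through each employee:
  - employee 1 (Carol): dept_id=1 -> matches HR
  - employee 2 (Bob): dept_id=5 -> matches Finance
  - employee 3 (George): dept_id=2 -> matches Operations
  - employee 4 (Chris): dept_id=NULL, no match -> dropped
  - employee 5 (Pete): dept_id=3 -> matches Engineering
  - employee 6 (Aaron): dept_id=2 -> matches Operations
  - employee 7 (Fiona): dept_id=3 -> matches Engineering
  - employee 8 (Quinn): dept_id=2 -> matches Operations
  - employee 9 (Olivia): dept_id=5 -> matches Finance
So 1 of 9 rows is dropped.

SQL:
SELECT a.name, b.name AS department
FROM employees a
INNER JOIN departments b ON a.dept_id = b.id

Result:
name   | department 
-------+------------
Carol  | HR         
Bob    | Finance    
George | Operations 
Pete   | Engineering
Aaron  | Operations 
Fiona  | Engineering
Quinn  | Operations 
Olivia | Finance    


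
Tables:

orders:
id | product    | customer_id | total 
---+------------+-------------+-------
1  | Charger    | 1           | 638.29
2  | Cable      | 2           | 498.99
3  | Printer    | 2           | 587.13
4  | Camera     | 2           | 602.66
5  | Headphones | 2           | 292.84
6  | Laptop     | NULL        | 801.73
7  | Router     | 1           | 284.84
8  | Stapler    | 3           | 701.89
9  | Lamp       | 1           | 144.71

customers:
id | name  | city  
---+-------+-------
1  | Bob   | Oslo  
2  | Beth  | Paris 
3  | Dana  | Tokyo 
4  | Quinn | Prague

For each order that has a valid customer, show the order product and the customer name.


INNER JOIN keeps only orders rows whose customer_id matches an id in customers. Walk through each order:
  - order 1 (Charger): customer_id=1 -> matches Bob
  - order 2 (Cable): customer_id=2 -> matches Beth
  - order 3 (Printer): customer_id=2 -> matches Beth
  - order 4 (Camera): customer_id=2 -> matches Beth
  - order 5 (Headphones): customer_id=2 -> matches Beth
  - order 6 (Laptop): customer_id=NULL, no match -> dropped
  - order 7 (Router): customer_id=1 -> matches Bob
  - order 8 (Stapler): customer_id=3 -> matches Dana
  - order 9 (Lamp): customer_id=1 -> matches Bob
So 1 of 9 rows is dropped.

SQL:
SELECT a.product, b.name AS customer
FROM orders a
INNER JOIN customers b ON a.customer_id = b.id

Result:
product    | customer
-----------+---------
Charger    | Bob     
Cable      | Beth    
Printer    | Beth    
Camera     | Beth    
Headphones | Beth    
Router     | Bob     
Stapler    | Dana    
Lamp       | Bob     


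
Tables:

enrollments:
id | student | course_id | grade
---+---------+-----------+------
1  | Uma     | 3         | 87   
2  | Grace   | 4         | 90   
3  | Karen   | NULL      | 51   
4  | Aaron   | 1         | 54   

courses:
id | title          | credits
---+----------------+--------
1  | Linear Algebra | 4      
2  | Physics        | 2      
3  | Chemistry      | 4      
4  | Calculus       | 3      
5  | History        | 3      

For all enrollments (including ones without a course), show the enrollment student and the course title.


LEFT JOIN keeps every row from enrollments (the left table); where course_id has no match in courses, the course columns become NULL. Walk through each enrollment:
  - enrollment 1 (Uma): course_id=3 -> matches Chemistry
  - enrollment 2 (Grace): course_id=4 -> matches Calculus
  - enrollment 3 (Karen): course_id=NULL, no match -> kept with NULL
  - enrollment 4 (Aaron): course_id=1 -> matches Linear Algebra
All 4 rows appear; 1 has NULL course.

SQL:
SELECT a.student, b.title AS course
FROM enrollments a
LEFT JOIN courses b ON a.course_id = b.id

Result:
student | course        
--------+---------------
Uma     | Chemistry     
Grace   | Calculus      
Karen   | NULL          
Aaron   | Linear Algebra


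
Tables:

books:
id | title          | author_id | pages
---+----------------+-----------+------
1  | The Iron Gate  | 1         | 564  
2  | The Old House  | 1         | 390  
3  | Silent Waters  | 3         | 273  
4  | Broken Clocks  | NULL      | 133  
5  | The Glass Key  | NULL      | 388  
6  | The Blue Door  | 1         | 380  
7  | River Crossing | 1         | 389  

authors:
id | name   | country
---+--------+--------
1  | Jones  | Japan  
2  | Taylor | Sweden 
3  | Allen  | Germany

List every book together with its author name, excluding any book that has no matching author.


INNER JOIN keeps only books rows whose author_id matches an id in authors. Walk through each book:
  - book 1 (The Iron Gate): author_id=1 -> matches Jones
  - book 2 (The Old House): author_id=1 -> matches Jones
  - book 3 (Silent Waters): author_id=3 -> matches Allen
  - book 4 (Broken Clocks): author_id=NULL, no match -> dropped
  - book 5 (The Glass Key): author_id=NULL, no match -> dropped
  - book 6 (The Blue Door): author_id=1 -> matches Jones
  - book 7 (River Crossing): author_id=1 -> matches Jones
So 2 of 7 rows are dropped.

SQL:
SELECT a.title, b.name AS author
FROM books a
INNER JOIN authors b ON a.author_id = b.id

Result:
title          | author
---------------+-------
The Iron Gate  | Jones 
The Old House  | Jones 
Silent Waters  | Allen 
The Blue Door  | Jones 
River Crossing | Jones 


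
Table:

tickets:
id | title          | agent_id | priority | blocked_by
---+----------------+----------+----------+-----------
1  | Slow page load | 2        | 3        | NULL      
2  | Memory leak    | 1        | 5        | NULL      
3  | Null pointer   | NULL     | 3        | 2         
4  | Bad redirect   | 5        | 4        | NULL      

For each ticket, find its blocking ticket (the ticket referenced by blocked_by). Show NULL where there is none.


This is a self-join: tickets is joined to a second copy of itself, matching each row's blocked_by to another row's id. Use LEFT JOIN so rows with blocked_by=NULL are kept.
  - ticket 1 (Slow page load): blocked_by=NULL -> NULL
  - ticket 2 (Memory leak): blocked_by=NULL -> NULL
  - ticket 3 (Null pointer): blocked_by=2 -> Memory leak
  - ticket 4 (Bad redirect): blocked_by=NULL -> NULL

SQL:
SELECT a.title AS item, b.title AS blocked_by
FROM tickets a
LEFT JOIN tickets b ON a.blocked_by = b.id

Result:
item           | blocked_by 
---------------+------------
Slow page load | NULL       
Memory leak    | NULL       
Null pointer   | Memory leak
Bad redirect   | NULL       


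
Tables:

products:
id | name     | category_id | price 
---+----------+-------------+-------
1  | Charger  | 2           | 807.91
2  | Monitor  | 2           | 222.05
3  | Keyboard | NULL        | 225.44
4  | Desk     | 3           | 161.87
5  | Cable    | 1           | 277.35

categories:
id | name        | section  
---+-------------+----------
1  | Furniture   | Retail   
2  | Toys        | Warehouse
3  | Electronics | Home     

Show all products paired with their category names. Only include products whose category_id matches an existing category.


INNER JOIN keeps only products rows whose category_id matches an id in categories. Walk through each product:
  - product 1 (Charger): category_id=2 -> matches Toys
  - product 2 (Monitor): category_id=2 -> matches Toys
  - product 3 (Keyboard): category_id=NULL, no match -> dropped
  - product 4 (Desk): category_id=3 -> matches Electronics
  - product 5 (Cable): category_id=1 -> matches Furniture
So 1 of 5 rows is dropped.

SQL:
SELECT a.name, b.name AS category
FROM products a
INNER JOIN categories b ON a.category_id = b.id

Result:
name    | category   
--------+------------
Charger | Toys       
Monitor | Toys       
Desk    | Electronics
Cable   | Furniture  


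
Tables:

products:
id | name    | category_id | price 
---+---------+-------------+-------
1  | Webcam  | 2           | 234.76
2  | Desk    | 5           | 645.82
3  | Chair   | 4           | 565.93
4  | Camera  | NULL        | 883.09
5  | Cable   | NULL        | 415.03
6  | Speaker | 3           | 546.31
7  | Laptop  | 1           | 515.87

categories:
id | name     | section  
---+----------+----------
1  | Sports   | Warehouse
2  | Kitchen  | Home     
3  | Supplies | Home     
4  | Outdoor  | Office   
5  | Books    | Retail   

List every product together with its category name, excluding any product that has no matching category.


INNER JOIN keeps only products rows whose category_id matches an id in categories. Walk through each product:
  - product 1 (Webcam): category_id=2 -> matches Kitchen
  - product 2 (Desk): category_id=5 -> matches Books
  - product 3 (Chair): category_id=4 -> matches Outdoor
  - product 4 (Camera): category_id=NULL, no match -> dropped
  - product 5 (Cable): category_id=NULL, no match -> dropped
  - product 6 (Speaker): category_id=3 -> matches Supplies
  - product 7 (Laptop): category_id=1 -> matches Sports
So 2 of 7 rows are dropped.

SQL:
SELECT a.name, b.name AS category
FROM products a
INNER JOIN categories b ON a.category_id = b.id

Result:
name    | category
--------+---------
Webcam  | Kitchen 
Desk    | Books   
Chair   | Outdoor 
Speaker | Supplies
Laptop  | Sports  


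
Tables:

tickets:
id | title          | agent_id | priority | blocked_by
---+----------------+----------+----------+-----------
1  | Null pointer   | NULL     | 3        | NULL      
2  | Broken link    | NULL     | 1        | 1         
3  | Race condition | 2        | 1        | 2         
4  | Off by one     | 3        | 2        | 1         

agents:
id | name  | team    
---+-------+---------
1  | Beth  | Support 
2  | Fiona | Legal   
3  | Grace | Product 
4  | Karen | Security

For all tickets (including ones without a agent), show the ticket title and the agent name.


LEFT JOIN keeps every row from tickets (the left table); where agent_id has no match in agents, the agent columns become NULL. Walk through each ticket:
  - ticket 1 (Null pointer): agent_id=NULL, no match -> kept with NULL
  - ticket 2 (Broken link): agent_id=NULL, no match -> kept with NULL
  - ticket 3 (Race condition): agent_id=2 -> matches Fiona
  - ticket 4 (Off by one): agent_id=3 -> matches Grace
All 4 rows appear; 2 have NULL agent.

SQL:
SELECT a.title, b.name AS agent
FROM tickets a
LEFT JOIN agents b ON a.agent_id = b.id

Result:
title          | agent
---------------+------
Null pointer   | NULL 
Broken link    | NULL 
Race condition | Fiona
Off by one     | Grace


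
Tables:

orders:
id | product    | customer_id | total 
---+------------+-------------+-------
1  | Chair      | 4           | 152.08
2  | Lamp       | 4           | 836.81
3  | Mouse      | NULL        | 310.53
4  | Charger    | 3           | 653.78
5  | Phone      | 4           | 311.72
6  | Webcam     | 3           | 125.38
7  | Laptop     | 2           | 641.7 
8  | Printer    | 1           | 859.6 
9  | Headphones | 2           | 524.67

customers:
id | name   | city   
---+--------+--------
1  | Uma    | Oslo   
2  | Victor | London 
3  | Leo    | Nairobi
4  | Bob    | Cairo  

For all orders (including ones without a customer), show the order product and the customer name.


LEFT JOIN keeps every row from orders (the left table); where customer_id has no match in customers, the customer columns become NULL. Walk through each order:
  - order 1 (Chair): customer_id=4 -> matches Bob
  - order 2 (Lamp): customer_id=4 -> matches Bob
  - order 3 (Mouse): customer_id=NULL, no match -> kept with NULL
  - order 4 (Charger): customer_id=3 -> matches Leo
  - order 5 (Phone): customer_id=4 -> matches Bob
  - order 6 (Webcam): customer_id=3 -> matches Leo
  - order 7 (Laptop): customer_id=2 -> matches Victor
  - order 8 (Printer): customer_id=1 -> matches Uma
  - order 9 (Headphones): customer_id=2 -> matches Victor
All 9 rows appear; 1 has NULL customer.

SQL:
SELECT a.product, b.name AS customer
FROM orders a
LEFT JOIN customers b ON a.customer_id = b.id

Result:
product    | customer
-----------+---------
Chair      | Bob     
Lamp       | Bob     
Mouse      | NULL    
Charger    | Leo     
Phone      | Bob     
Webcam     | Leo     
Laptop     | Victor  
Printer    | Uma     
Headphones | Victor  


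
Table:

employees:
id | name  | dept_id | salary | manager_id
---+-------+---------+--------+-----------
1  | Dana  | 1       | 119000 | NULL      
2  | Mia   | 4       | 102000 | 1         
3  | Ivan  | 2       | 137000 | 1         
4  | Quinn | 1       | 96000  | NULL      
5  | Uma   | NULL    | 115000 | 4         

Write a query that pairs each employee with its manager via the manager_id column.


This is a self-join: employees is joined to a second copy of itself, matching each row's manager_id to another row's id. Use LEFT JOIN so rows with manager_id=NULL are kept.
  - employee 1 (Dana): manager_id=NULL -> NULL
  - employee 2 (Mia): manager_id=1 -> Dana
  - employee 3 (Ivan): manager_id=1 -> Dana
  - employee 4 (Quinn): manager_id=NULL -> NULL
  - employee 5 (Uma): manager_id=4 -> Quinn

SQL:
SELECT a.name AS item, b.name AS manager
FROM employees a
LEFT JOIN employees b ON a.manager_id = b.id

Result:
item  | manager
------+--------
Dana  | NULL   
Mia   | Dana   
Ivan  | Dana   
Quinn | NULL   
Uma   | Quinn  


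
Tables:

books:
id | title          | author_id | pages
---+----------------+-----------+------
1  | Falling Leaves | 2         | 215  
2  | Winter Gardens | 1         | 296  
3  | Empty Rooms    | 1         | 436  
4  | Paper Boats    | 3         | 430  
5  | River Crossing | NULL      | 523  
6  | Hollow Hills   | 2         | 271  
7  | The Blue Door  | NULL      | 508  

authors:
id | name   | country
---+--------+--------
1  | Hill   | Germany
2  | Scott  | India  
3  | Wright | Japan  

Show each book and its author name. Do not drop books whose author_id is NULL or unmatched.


LEFT JOIN keeps every row from books (the left table); where author_id has no match in authors, the author columns become NULL. Walk through each book:
  - book 1 (Falling Leaves): author_id=2 -> matches Scott
  - book 2 (Winter Gardens): author_id=1 -> matches Hill
  - book 3 (Empty Rooms): author_id=1 -> matches Hill
  - book 4 (Paper Boats): author_id=3 -> matches Wright
  - book 5 (River Crossing): author_id=NULL, no match -> kept with NULL
  - book 6 (Hollow Hills): author_id=2 -> matches Scott
  - book 7 (The Blue Door): author_id=NULL, no match -> kept with NULL
All 7 rows appear; 2 have NULL author.

SQL:
SELECT a.title, b.name AS author
FROM books a
LEFT JOIN authors b ON a.author_id = b.id

Result:
title          | author
---------------+-------
Falling Leaves | Scott 
Winter Gardens | Hill  
Empty Rooms    | Hill  
Paper Boats    | Wright
River Crossing | NULL  
Hollow Hills   | Scott 
The Blue Door  | NULL  


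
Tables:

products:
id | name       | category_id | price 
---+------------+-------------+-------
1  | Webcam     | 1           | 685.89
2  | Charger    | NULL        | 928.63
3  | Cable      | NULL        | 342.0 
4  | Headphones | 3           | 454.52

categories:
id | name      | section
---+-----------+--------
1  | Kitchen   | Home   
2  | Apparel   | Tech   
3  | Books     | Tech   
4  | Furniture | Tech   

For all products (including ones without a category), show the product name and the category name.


LEFT JOIN keeps every row from products (the left table); where category_id has no match in categories, the category columns become NULL. Walk through each product:
  - product 1 (Webcam): category_id=1 -> matches Kitchen
  - product 2 (Charger): category_id=NULL, no match -> kept with NULL
  - product 3 (Cable): category_id=NULL, no match -> kept with NULL
  - product 4 (Headphones): category_id=3 -> matches Books
All 4 rows appear; 2 have NULL category.

SQL:
SELECT a.name, b.name AS category
FROM products a
LEFT JOIN categories b ON a.category_id = b.id

Result:
name       | category
-----------+---------
Webcam     | Kitchen 
Charger    | NULL    
Cable      | NULL    
Headphones | Books   


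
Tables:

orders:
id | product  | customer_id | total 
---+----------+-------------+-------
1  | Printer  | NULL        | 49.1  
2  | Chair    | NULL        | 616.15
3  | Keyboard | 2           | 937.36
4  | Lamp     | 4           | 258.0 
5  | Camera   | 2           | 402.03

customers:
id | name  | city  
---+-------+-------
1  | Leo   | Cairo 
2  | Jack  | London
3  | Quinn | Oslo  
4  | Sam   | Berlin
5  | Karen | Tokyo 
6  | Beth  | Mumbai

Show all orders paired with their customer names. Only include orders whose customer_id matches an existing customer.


INNER JOIN keeps only orders rows whose customer_id matches an id in customers. Walk through each order:
  - order 1 (Printer): customer_id=NULL, no match -> dropped
  - order 2 (Chair): customer_id=NULL, no match -> dropped
  - order 3 (Keyboard): customer_id=2 -> matches Jack
  - order 4 (Lamp): customer_id=4 -> matches Sam
  - order 5 (Camera): customer_id=2 -> matches Jack
So 2 of 5 rows are dropped.

SQL:
SELECT a.product, b.name AS customer
FROM orders a
INNER JOIN customers b ON a.customer_id = b.id

Result:
product  | customer
---------+---------
Keyboard | Jack    
Lamp     | Sam     
Camera   | Jack    


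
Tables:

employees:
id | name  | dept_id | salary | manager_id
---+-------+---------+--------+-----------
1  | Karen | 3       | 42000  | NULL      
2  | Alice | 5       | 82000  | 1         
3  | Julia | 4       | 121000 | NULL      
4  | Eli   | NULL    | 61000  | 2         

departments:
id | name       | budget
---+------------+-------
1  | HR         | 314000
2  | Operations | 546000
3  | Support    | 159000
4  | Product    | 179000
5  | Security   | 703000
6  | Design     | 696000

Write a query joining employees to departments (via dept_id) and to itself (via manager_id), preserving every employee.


Two LEFT JOINs from the same base table employees: one to departments via dept_id, one to employees itself via manager_id. Both are LEFT so every employee is preserved.
Match against departments:
  - employee 1 (Karen): dept_id=3 -> matches Support
  - employee 2 (Alice): dept_id=5 -> matches Security
  - employee 3 (Julia): dept_id=4 -> matches Product
  - employee 4 (Eli): dept_id=NULL, no match -> kept with NULL
Match against employees (self):
  - employee 1 (Karen): manager_id=NULL -> NULL
  - employee 2 (Alice): manager_id=1 -> Karen
  - employee 3 (Julia): manager_id=NULL -> NULL
  - employee 4 (Eli): manager_id=2 -> Alice

SQL:
SELECT a.name, b.name AS department, c.name AS manager
FROM employees a
LEFT JOIN departments b ON a.dept_id = b.id
LEFT JOIN employees c ON a.manager_id = c.id

Result:
name  | department | manager
------+------------+--------
Karen | Support    | NULL   
Alice | Security   | Karen  
Julia | Product    | NULL   
Eli   | NULL       | Alice  


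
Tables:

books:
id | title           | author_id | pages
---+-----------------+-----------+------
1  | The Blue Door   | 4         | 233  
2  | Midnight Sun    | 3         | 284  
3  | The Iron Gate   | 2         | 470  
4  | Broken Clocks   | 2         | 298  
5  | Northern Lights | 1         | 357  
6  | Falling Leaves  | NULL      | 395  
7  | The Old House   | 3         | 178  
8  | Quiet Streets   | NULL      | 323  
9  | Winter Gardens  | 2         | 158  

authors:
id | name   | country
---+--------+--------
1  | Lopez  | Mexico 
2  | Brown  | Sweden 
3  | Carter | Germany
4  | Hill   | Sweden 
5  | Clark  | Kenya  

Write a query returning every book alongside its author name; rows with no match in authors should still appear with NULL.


LEFT JOIN keeps every row from books (the left table); where author_id has no match in authors, the author columns become NULL. Walk through each book:
  - book 1 (The Blue Door): author_id=4 -> matches Hill
  - book 2 (Midnight Sun): author_id=3 -> matches Carter
  - book 3 (The Iron Gate): author_id=2 -> matches Brown
  - book 4 (Broken Clocks): author_id=2 -> matches Brown
  - book 5 (Northern Lights): author_id=1 -> matches Lopez
  - book 6 (Falling Leaves): author_id=NULL, no match -> kept with NULL
  - book 7 (The Old House): author_id=3 -> matches Carter
  - book 8 (Quiet Streets): author_id=NULL, no match -> kept with NULL
  - book 9 (Winter Gardens): author_id=2 -> matches Brown
All 9 rows appear; 2 have NULL author.

SQL:
SELECT a.title, b.name AS author
FROM books a
LEFT JOIN authors b ON a.author_id = b.id

Result:
title           | author
----------------+-------
The Blue Door   | Hill  
Midnight Sun    | Carter
The Iron Gate   | Brown 
Broken Clocks   | Brown 
Northern Lights | Lopez 
Falling Leaves  | NULL  
The Old House   | Carter
Quiet Streets   | NULL  
Winter Gardens  | Brown 


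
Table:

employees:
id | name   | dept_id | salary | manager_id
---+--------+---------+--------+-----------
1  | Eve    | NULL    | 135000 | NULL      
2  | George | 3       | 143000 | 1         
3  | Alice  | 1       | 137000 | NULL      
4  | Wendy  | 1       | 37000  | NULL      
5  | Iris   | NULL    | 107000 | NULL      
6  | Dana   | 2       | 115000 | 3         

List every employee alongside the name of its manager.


This is a self-join: employees is joined to a second copy of itself, matching each row's manager_id to another row's id. Use LEFT JOIN so rows with manager_id=NULL are kept.
  - employee 1 (Eve): manager_id=NULL -> NULL
  - employee 2 (George): manager_id=1 -> Eve
  - employee 3 (Alice): manager_id=NULL -> NULL
  - employee 4 (Wendy): manager_id=NULL -> NULL
  - employee 5 (Iris): manager_id=NULL -> NULL
  - employee 6 (Dana): manager_id=3 -> Alice

SQL:
SELECT a.name AS item, b.name AS manager
FROM employees a
LEFT JOIN employees b ON a.manager_id = b.id

Result:
item   | manager
-------+--------
Eve    | NULL   
George | Eve    
Alice  | NULL   
Wendy  | NULL   
Iris   | NULL   
Dana   | Alice  


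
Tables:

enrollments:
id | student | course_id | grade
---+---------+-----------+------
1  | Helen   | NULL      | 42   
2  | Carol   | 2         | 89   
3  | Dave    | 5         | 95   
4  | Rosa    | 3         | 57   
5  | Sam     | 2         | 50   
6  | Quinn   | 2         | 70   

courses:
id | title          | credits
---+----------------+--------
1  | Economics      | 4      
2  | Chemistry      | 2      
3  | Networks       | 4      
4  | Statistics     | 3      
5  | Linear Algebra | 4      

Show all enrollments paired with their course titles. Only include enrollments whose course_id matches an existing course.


INNER JOIN keeps only enrollments rows whose course_id matches an id in courses. Walk through each enrollment:
  - enrollment 1 (Helen): course_id=NULL, no match -> dropped
  - enrollment 2 (Carol): course_id=2 -> matches Chemistry
  - enrollment 3 (Dave): course_id=5 -> matches Linear Algebra
  - enrollment 4 (Rosa): course_id=3 -> matches Networks
  - enrollment 5 (Sam): course_id=2 -> matches Chemistry
  - enrollment 6 (Quinn): course_id=2 -> matches Chemistry
So 1 of 6 rows is dropped.

SQL:
SELECT a.student, b.title AS course
FROM enrollments a
INNER JOIN courses b ON a.course_id = b.id

Result:
student | course        
--------+---------------
Carol   | Chemistry     
Dave    | Linear Algebra
Rosa    | Networks      
Sam     | Chemistry     
Quinn   | Chemistry     


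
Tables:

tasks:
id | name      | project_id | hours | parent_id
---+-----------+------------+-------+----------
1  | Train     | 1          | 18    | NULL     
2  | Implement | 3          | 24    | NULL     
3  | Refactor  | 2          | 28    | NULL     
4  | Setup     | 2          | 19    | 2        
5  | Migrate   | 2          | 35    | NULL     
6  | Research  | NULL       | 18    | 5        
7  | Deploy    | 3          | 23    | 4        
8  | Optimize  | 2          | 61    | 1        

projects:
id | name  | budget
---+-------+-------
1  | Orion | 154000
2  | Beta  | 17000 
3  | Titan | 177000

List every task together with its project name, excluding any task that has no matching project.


INNER JOIN keeps only tasks rows whose project_id matches an id in projects. Walk through each task:
  - task 1 (Train): project_id=1 -> matches Orion
  - task 2 (Implement): project_id=3 -> matches Titan
  - task 3 (Refactor): project_id=2 -> matches Beta
  - task 4 (Setup): project_id=2 -> matches Beta
  - task 5 (Migrate): project_id=2 -> matches Beta
  - task 6 (Research): project_id=NULL, no match -> dropped
  - task 7 (Deploy): project_id=3 -> matches Titan
  - task 8 (Optimize): project_id=2 -> matches Beta
So 1 of 8 rows is dropped.

SQL:
SELECT a.name, b.name AS project
FROM tasks a
INNER JOIN projects b ON a.project_id = b.id

Result:
name      | project
----------+--------
Train     | Orion  
Implement | Titan  
Refactor  | Beta   
Setup     | Beta   
Migrate   | Beta   
Deploy    | Titan  
Optimize  | Beta   


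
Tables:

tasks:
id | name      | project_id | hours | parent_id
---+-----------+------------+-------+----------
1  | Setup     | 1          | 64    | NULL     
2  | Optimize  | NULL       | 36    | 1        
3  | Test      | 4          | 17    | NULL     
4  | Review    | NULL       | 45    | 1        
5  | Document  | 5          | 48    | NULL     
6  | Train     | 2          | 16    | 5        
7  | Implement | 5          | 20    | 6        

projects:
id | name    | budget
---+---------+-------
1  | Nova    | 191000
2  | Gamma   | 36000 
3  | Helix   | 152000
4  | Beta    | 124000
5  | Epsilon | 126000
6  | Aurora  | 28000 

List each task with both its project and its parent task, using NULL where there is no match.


Two LEFT JOINs from the same base table tasks: one to projects via project_id, one to tasks itself via parent_id. Both are LEFT so every task is preserved.
Match against projects:
  - task 1 (Setup): project_id=1 -> matches Nova
  - task 2 (Optimize): project_id=NULL, no match -> kept with NULL
  - task 3 (Test): project_id=4 -> matches Beta
  - task 4 (Review): project_id=NULL, no match -> kept with NULL
  - task 5 (Document): project_id=5 -> matches Epsilon
  - task 6 (Train): project_id=2 -> matches Gamma
  - task 7 (Implement): project_id=5 -> matches Epsilon
Match against tasks (self):
  - task 1 (Setup): parent_id=NULL -> NULL
  - task 2 (Optimize): parent_id=1 -> Setup
  - task 3 (Test): parent_id=NULL -> NULL
  - task 4 (Review): parent_id=1 -> Setup
  - task 5 (Document): parent_id=NULL -> NULL
  - task 6 (Train): parent_id=5 -> Document
  - task 7 (Implement): parent_id=6 -> Train

SQL:
SELECT a.name, b.name AS project, c.name AS parent
FROM tasks a
LEFT JOIN projects b ON a.project_id = b.id
LEFT JOIN tasks c ON a.parent_id = c.id

Result:
name      | project | parent  
----------+---------+---------
Setup     | Nova    | NULL    
Optimize  | NULL    | Setup   
Test      | Beta    | NULL    
Review    | NULL    | Setup   
Document  | Epsilon | NULL    
Train     | Gamma   | Document
Implement | Epsilon | Train   


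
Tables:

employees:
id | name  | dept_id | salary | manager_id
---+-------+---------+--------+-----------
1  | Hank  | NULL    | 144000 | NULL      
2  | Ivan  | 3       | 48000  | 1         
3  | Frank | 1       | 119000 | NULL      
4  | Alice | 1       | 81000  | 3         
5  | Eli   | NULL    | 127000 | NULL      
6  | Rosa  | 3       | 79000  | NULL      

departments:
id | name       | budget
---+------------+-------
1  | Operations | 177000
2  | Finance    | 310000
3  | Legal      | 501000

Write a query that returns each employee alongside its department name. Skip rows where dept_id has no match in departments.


INNER JOIN keeps only employees rows whose dept_id matches an id in departments. Walk through each employee:
  - employee 1 (Hank): dept_id=NULL, no match -> dropped
  - employee 2 (Ivan): dept_id=3 -> matches Legal
  - employee 3 (Frank): dept_id=1 -> matches Operations
  - employee 4 (Alice): dept_id=1 -> matches Operations
  - employee 5 (Eli): dept_id=NULL, no match -> dropped
  - employee 6 (Rosa): dept_id=3 -> matches Legal
So 2 of 6 rows are dropped.

SQL:
SELECT a.name, b.name AS department
FROM employees a
INNER JOIN departments b ON a.dept_id = b.id

Result:
name  | department
------+-----------
Ivan  | Legal     
Frank | Operations
Alice | Operations
Rosa  | Legal     


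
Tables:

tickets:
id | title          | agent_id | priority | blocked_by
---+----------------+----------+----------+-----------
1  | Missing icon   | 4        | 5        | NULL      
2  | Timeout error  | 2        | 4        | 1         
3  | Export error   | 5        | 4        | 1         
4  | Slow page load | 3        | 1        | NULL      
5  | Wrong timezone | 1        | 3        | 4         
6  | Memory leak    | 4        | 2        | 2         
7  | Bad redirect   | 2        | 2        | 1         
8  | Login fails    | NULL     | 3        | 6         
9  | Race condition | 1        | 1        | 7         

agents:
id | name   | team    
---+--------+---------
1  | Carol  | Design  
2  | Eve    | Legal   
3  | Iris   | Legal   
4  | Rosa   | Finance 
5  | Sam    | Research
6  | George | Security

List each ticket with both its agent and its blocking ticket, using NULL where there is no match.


Two LEFT JOINs from the same base table tickets: one to agents via agent_id, one to tickets itself via blocked_by. Both are LEFT so every ticket is preserved.
Match against agents:
  - ticket 1 (Missing icon): agent_id=4 -> matches Rosa
  - ticket 2 (Timeout error): agent_id=2 -> matches Eve
  - ticket 3 (Export error): agent_id=5 -> matches Sam
  - ticket 4 (Slow page load): agent_id=3 -> matches Iris
  - ticket 5 (Wrong timezone): agent_id=1 -> matches Carol
  - ticket 6 (Memory leak): agent_id=4 -> matches Rosa
  - ticket 7 (Bad redirect): agent_id=2 -> matches Eve
  - ticket 8 (Login fails): agent_id=NULL, no match -> kept with NULL
  - ticket 9 (Race condition): agent_id=1 -> matches Carol
Match against tickets (self):
  - ticket 1 (Missing icon): blocked_by=NULL -> NULL
  - ticket 2 (Timeout error): blocked_by=1 -> Missing icon
  - ticket 3 (Export error): blocked_by=1 -> Missing icon
  - ticket 4 (Slow page load): blocked_by=NULL -> NULL
  - ticket 5 (Wrong timezone): blocked_by=4 -> Slow page load
  - ticket 6 (Memory leak): blocked_by=2 -> Timeout error
  - ticket 7 (Bad redirect): blocked_by=1 -> Missing icon
  - ticket 8 (Login fails): blocked_by=6 -> Memory leak
  - ticket 9 (Race condition): blocked_by=7 -> Bad redirect

SQL:
SELECT a.title, b.name AS agent, c.title AS blocked_by
FROM tickets a
LEFT JOIN agents b ON a.agent_id = b.id
LEFT JOIN tickets c ON a.blocked_by = c.id

Result:
title          | agent | blocked_by    
---------------+-------+---------------
Missing icon   | Rosa  | NULL          
Timeout error  | Eve   | Missing icon  
Export error   | Sam   | Missing icon  
Slow page load | Iris  | NULL          
Wrong timezone | Carol | Slow page load
Memory leak    | Rosa  | Timeout error 
Bad redirect   | Eve   | Missing icon  
Login fails    | NULL  | Memory leak   
Race condition | Carol | Bad redirect  


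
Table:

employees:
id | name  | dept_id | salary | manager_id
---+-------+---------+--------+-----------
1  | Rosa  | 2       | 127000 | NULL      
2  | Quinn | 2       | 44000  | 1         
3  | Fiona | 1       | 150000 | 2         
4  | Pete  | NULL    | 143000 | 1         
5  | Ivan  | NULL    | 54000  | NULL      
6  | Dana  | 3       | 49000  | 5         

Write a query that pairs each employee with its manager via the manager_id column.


This is a self-join: employees is joined to a second copy of itself, matching each row's manager_id to another row's id. Use LEFT JOIN so rows with manager_id=NULL are kept.
  - employee 1 (Rosa): manager_id=NULL -> NULL
  - employee 2 (Quinn): manager_id=1 -> Rosa
  - employee 3 (Fiona): manager_id=2 -> Quinn
  - employee 4 (Pete): manager_id=1 -> Rosa
  - employee 5 (Ivan): manager_id=NULL -> NULL
  - employee 6 (Dana): manager_id=5 -> Ivan

SQL:
SELECT a.name AS item, b.name AS manager
FROM employees a
LEFT JOIN employees b ON a.manager_id = b.id

Result:
item  | manager
------+--------
Rosa  | NULL   
Quinn | Rosa   
Fiona | Quinn  
Pete  | Rosa   
Ivan  | NULL   
Dana  | Ivan   


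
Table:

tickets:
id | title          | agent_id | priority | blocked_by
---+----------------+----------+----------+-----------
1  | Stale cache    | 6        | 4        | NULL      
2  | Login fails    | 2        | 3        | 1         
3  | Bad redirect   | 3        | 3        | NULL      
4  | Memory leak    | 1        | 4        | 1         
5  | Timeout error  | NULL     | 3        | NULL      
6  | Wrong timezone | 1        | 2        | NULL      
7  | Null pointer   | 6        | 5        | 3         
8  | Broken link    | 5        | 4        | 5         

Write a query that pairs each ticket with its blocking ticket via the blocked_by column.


This is a self-join: tickets is joined to a second copy of itself, matching each row's blocked_by to another row's id. Use LEFT JOIN so rows with blocked_by=NULL are kept.
  - ticket 1 (Stale cache): blocked_by=NULL -> NULL
  - ticket 2 (Login fails): blocked_by=1 -> Stale cache
  - ticket 3 (Bad redirect): blocked_by=NULL -> NULL
  - ticket 4 (Memory leak): blocked_by=1 -> Stale cache
  - ticket 5 (Timeout error): blocked_by=NULL -> NULL
  - ticket 6 (Wrong timezone): blocked_by=NULL -> NULL
  - ticket 7 (Null pointer): blocked_by=3 -> Bad redirect
  - ticket 8 (Broken link): blocked_by=5 -> Timeout error

SQL:
SELECT a.title AS item, b.title AS blocked_by
FROM tickets a
LEFT JOIN tickets b ON a.blocked_by = b.id

Result:
item           | blocked_by   
---------------+--------------
Stale cache    | NULL         
Login fails    | Stale cache  
Bad redirect   | NULL         
Memory leak    | Stale cache  
Timeout error  | NULL         
Wrong timezone | NULL         
Null pointer   | Bad redirect 
Broken link    | Timeout error


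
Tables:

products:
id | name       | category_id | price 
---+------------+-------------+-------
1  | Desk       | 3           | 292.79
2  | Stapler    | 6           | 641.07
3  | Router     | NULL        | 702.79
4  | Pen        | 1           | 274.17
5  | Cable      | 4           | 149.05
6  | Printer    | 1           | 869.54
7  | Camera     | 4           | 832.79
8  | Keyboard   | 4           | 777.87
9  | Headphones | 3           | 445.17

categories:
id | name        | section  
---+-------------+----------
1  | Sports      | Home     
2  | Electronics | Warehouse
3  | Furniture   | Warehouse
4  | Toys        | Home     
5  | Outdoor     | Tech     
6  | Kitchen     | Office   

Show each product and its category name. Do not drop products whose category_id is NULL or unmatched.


LEFT JOIN keeps every row from products (the left table); where category_id has no match in categories, the category columns become NULL. Walk through each product:
  - product 1 (Desk): category_id=3 -> matches Furniture
  - product 2 (Stapler): category_id=6 -> matches Kitchen
  - product 3 (Router): category_id=NULL, no match -> kept with NULL
  - product 4 (Pen): category_id=1 -> matches Sports
  - product 5 (Cable): category_id=4 -> matches Toys
  - product 6 (Printer): category_id=1 -> matches Sports
  - product 7 (Camera): category_id=4 -> matches Toys
  - product 8 (Keyboard): category_id=4 -> matches Toys
  - product 9 (Headphones): category_id=3 -> matches Furniture
All 9 rows appear; 1 has NULL category.

SQL:
SELECT a.name, b.name AS category
FROM products a
LEFT JOIN categories b ON a.category_id = b.id

Result:
name       | category 
-----------+----------
Desk       | Furniture
Stapler    | Kitchen  
Router     | NULL     
Pen        | Sports   
Cable      | Toys     
Printer    | Sports   
Camera     | Toys     
Keyboard   | Toys     
Headphones | Furniture


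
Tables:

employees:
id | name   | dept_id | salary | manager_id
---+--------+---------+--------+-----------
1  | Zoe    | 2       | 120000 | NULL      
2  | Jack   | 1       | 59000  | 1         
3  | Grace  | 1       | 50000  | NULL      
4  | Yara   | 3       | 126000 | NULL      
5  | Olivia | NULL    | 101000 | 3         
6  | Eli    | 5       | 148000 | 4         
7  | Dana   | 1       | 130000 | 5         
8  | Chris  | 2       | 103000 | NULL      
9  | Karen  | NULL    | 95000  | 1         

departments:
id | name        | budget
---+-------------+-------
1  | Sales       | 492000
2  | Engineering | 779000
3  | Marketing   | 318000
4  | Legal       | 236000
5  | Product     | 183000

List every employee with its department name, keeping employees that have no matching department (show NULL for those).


LEFT JOIN keeps every row from employees (the left table); where dept_id has no match in departments, the department columns become NULL. Walk through each employee:
  - employee 1 (Zoe): dept_id=2 -> matches Engineering
  - employee 2 (Jack): dept_id=1 -> matches Sales
  - employee 3 (Grace): dept_id=1 -> matches Sales
  - employee 4 (Yara): dept_id=3 -> matches Marketing
  - employee 5 (Olivia): dept_id=NULL, no match -> kept with NULL
  - employee 6 (Eli): dept_id=5 -> matches Product
  - employee 7 (Dana): dept_id=1 -> matches Sales
  - employee 8 (Chris): dept_id=2 -> matches Engineering
  - employee 9 (Karen): dept_id=NULL, no match -> kept with NULL
All 9 rows appear; 2 have NULL department.

SQL:
SELECT a.name, b.name AS department
FROM employees a
LEFT JOIN departments b ON a.dept_id = b.id

Result:
name   | department 
-------+------------
Zoe    | Engineering
Jack   | Sales      
Grace  | Sales      
Yara   | Marketing  
Olivia | NULL       
Eli    | Product    
Dana   | Sales      
Chris  | Engineering
Karen  | NULL       


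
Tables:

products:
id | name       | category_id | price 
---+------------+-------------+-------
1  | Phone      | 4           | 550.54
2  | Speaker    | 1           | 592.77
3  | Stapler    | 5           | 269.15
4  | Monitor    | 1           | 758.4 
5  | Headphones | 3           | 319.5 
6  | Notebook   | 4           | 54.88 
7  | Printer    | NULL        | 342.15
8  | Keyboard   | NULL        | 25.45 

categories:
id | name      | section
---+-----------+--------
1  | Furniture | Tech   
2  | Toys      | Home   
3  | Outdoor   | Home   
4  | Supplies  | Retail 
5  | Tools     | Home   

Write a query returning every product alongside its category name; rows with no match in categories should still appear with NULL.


LEFT JOIN keeps every row from products (the left table); where category_id has no match in categories, the category columns become NULL. Walk through each product:
  - product 1 (Phone): category_id=4 -> matches Supplies
  - product 2 (Speaker): category_id=1 -> matches Furniture
  - product 3 (Stapler): category_id=5 -> matches Tools
  - product 4 (Monitor): category_id=1 -> matches Furniture
  - product 5 (Headphones): category_id=3 -> matches Outdoor
  - product 6 (Notebook): category_id=4 -> matches Supplies
  - product 7 (Printer): category_id=NULL, no match -> kept with NULL
  - product 8 (Keyboard): category_id=NULL, no match -> kept with NULL
All 8 rows appear; 2 have NULL category.

SQL:
SELECT a.name, b.name AS category
FROM products a
LEFT JOIN categories b ON a.category_id = b.id

Result:
name       | category 
-----------+----------
Phone      | Supplies 
Speaker    | Furniture
Stapler    | Tools    
Monitor    | Furniture
Headphones | Outdoor  
Notebook   | Supplies 
Printer    | NULL     
Keyboard   | NULL     
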